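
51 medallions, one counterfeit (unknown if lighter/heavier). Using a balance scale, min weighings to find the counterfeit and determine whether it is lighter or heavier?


Let n = 51. 102 possibilities (n medallions × lighter/heavier); each weighing has 3 outcomes.
Bound for k weighings: say the first weighing puts j medallions on each pan. If it tips, the 2j weighed medallions remain suspects (each with a known direction) and k-1 weighings give 3^(k-1) outcomes; 3^(k-1) is odd, so 2j ≤ 3^(k-1) - 1. If it balances, the n - 2j unweighed medallions remain with direction unknown: 2(n - 2j) ≤ 3^(k-1) - 1 by the same parity argument. Adding, n ≤ (3^(k-1) - 1) + (3^(k-1) - 1)/2 = (3^k - 3)/2, and the classical three-group strategy achieves this (3 medallions in 2 weighings, 12 in 3, 39 in 4, 120 in 5).
So we need the smallest k with (3^k - 3)/2 ≥ 51.
k = 4: (3^4 - 3)/2 = 39 < 51 ✗
k = 5: (3^5 - 3)/2 = 120 ≥ 51 ✓

5


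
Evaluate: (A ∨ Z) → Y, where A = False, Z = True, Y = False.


A = False, Z = True, Y = False
Step 1: A ∨ Z = False OR True = True
Step 2: (True) → Y: false only when antecedent=True and Y=False.
Result: False

False


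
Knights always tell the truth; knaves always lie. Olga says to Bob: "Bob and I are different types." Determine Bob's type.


Olga says: "Bob and I are different types."
Case 1: Olga is a Knight (truth-teller)
  Statement is true → they ARE different → Bob is a Knave
Case 2: Olga is a Knave (liar)
  Statement is false → they are NOT different → Bob is a Knave
In both cases, Bob is a Knave.

Knave


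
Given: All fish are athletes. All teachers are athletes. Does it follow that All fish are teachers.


Premise 1: All fish are athletes.
Premise 2: All teachers are athletes.
Conclusion: All fish are teachers.
Fallacy: undistributed middle. athletes is predicate in both.
Counterexample: fish and teachers could be disjoint subsets of athletes.

Invalid


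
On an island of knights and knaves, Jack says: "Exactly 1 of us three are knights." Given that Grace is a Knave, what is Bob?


Jack claims exactly 1 knights among Jack, Grace, Bob.
Given: Grace is a Knave.

Case 1: Jack is a Knight (tells truth)
  Then exactly 1 of the three are knights.
  Counting Jack, Grace: 1 knight(s) so far. Need 0 more → Bob = Knave.
Case 2: Jack is a Knave (lies)
  Then the count is NOT 1.
  If Bob = Knight, count = 1 = 1 → claim would be true, contradicts lie.
  If Bob = Knave, count = 0 ≠ 1 → lie confirmed ✓

Bob is a Knave.

Knave


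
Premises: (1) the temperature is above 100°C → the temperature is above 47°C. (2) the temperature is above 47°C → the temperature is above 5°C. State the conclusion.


Hypothetical syllogism: P → Q, Q → R ⊢ P → R
Premise 1: the temperature is above 100°C → the temperature is above 47°C
Premise 2: the temperature is above 47°C → the temperature is above 5°C
Chain the implications: the middle term (the temperature is above 47°C) links the two.
Conclusion: If the temperature is above 100°C, then the temperature is above 5°C.

If the temperature is above 100°C, then the temperature is above 5°C.


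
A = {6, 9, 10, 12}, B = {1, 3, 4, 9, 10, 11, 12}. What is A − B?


A = {6, 9, 10, 12}
B = {1, 3, 4, 9, 10, 11, 12}
Operation: difference A − B
In A but not B: 6

{6}


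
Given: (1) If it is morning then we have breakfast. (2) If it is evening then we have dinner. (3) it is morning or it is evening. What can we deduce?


Constructive dilemma: (P → Q) ∧ (R → S), P ∨ R ⊢ Q ∨ S
Premise 1: it is morning → we have breakfast
Premise 2: it is evening → we have dinner
Premise 3: it is morning ∨ it is evening
Case 1: Assuming it is morning, then by Premise 1, we have breakfast.
Case 2: Assuming it is evening, then by Premise 2, we have dinner.
Since one of it is morning or it is evening must hold, we get we have breakfast or we have dinner.

We have breakfast or we have dinner.


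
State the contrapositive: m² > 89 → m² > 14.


Original: If m² > 89, then m² > 14
Contrapositive: If ¬Q, then ¬P
Negate Q: not (m² > 14)
Negate P: not (m² > 89)

If not (m² > 14), then not (m² > 89).


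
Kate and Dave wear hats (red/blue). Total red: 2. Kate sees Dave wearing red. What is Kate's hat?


Total red = 2, Dave = red
Red accounted for: 1
Remaining for Kate: 1
Kate's hat is red.

red


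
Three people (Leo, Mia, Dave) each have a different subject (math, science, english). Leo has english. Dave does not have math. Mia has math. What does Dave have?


From clues:
  Mia → math
  Leo → english
By elimination, Dave gets the remaining.

science


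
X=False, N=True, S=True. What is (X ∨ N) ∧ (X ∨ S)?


X = False, N = True, S = True
Expression: (X ∨ N) ∧ (X ∨ S)
Step 1: X ∨ N = False OR True = True
Step 2: X ∨ S = False OR True = True
Step 3: (True) ∧ (True) = True AND True = True

True


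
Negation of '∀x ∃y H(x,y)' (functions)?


Original: ∀x ∃y H(x,y)
Rule: ¬∀→∃, ¬∃→∀, negate predicate.
Negation: ∃x ∀y ¬H(x,y)

∃x ∀y ¬H(x,y)


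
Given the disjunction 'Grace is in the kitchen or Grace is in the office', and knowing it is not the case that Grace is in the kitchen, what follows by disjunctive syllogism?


Disjunctive syllogism: P ∨ Q, ¬P ⊢ Q
Disjunction: Grace is in the kitchen ∨ Grace is in the office
We know it is not the case that Grace is in the kitchen.
By disjunctive syllogism, the other disjunct must be true.

Grace is in the office


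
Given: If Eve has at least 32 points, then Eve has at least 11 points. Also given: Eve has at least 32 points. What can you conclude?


Modus ponens: P → Q, P ⊢ Q
P: Eve has at least 32 points
Q: Eve has at least 11 points
We have P → Q and P is true.
By modus ponens, Q must be true.

Eve has at least 11 points


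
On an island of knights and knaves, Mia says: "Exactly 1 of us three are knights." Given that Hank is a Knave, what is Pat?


Mia claims exactly 1 knights among Mia, Hank, Pat.
Given: Hank is a Knave.

Case 1: Mia is a Knight (tells truth)
  Then exactly 1 of the three are knights.
  Counting Mia, Hank: 1 knight(s) so far. Need 0 more → Pat = Knave.
Case 2: Mia is a Knave (lies)
  Then the count is NOT 1.
  If Pat = Knight, count = 1 = 1 → claim would be true, contradicts lie.
  If Pat = Knave, count = 0 ≠ 1 → lie confirmed ✓

Pat is a Knave.

Knave


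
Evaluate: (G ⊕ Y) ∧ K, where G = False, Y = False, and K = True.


G = False, Y = False, K = True
Step 1: G ⊕ Y = False XOR False = False
Step 2: False ∧ K = False AND True = False
XOR true when exactly one of G,Y is true; then AND with K.

False


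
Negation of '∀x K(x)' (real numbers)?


Original: ∀x K(x)
Rule: ¬∀→∃, ¬∃→∀, negate predicate.
Negation: ∃x ¬K(x)

∃x ¬K(x)


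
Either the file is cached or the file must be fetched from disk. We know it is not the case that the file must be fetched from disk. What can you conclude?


Disjunctive syllogism: P ∨ Q, ¬P ⊢ Q
Disjunction: the file is cached ∨ the file must be fetched from disk
We know it is not the case that the file must be fetched from disk.
By disjunctive syllogism, the other disjunct must be true.

The file is cached


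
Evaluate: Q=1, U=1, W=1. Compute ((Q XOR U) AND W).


Q XOR U = 1^1 = 0
0 AND 1 = 0

0


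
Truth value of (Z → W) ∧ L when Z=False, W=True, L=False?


Z = False, W = True, L = False
Expression: (Z → W) ∧ L
Step 1: Z → W = False → True (false only if Z=True, W=False) = True
Step 2: (True) ∧ L = True AND False = False

False


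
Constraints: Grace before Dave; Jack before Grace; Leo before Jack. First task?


Constraints: Grace before Dave; Jack before Grace; Leo before Jack
The first task can have nothing scheduled before it, so it must never appear on the right of a 'before'.
Tasks appearing after some 'before': Dave, Grace, Jack.
The only task not in that list is Leo → it is first.

Leo


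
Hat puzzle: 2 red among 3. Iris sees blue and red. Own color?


Total red = 2, seen red = 1
Own red = 2 - 1 = 1
Iris's hat is red.

red


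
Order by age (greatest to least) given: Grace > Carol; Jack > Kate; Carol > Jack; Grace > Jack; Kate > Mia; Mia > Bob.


Constraints: Grace > Carol; Jack > Kate; Carol > Jack; Grace > Jack; Kate > Mia; Mia > Bob
Method: at each step, the next-highest is the one remaining person who never appears on the smaller side of a constraint between remaining people.
  Step 1: remaining {Kate, Bob, Jack, Mia, Grace, Carol}; on the smaller side: {Kate, Bob, Jack, Mia, Carol} → Grace is next (Grace > Carol; Grace > Jack).
  Step 2: remaining {Kate, Bob, Jack, Mia, Carol}; on the smaller side: {Kate, Bob, Jack, Mia} → Carol is next (Carol > Jack).
  Step 3: remaining {Kate, Bob, Jack, Mia}; on the smaller side: {Kate, Bob, Mia} → Jack is next (Jack > Kate).
  Step 4: remaining {Kate, Bob, Mia}; on the smaller side: {Bob, Mia} → Kate is next (Kate > Mia).
  Step 5: remaining {Bob, Mia}; on the smaller side: {Bob} → Mia is next (Mia > Bob).
  Step 6: only Bob remains → lowest.
Final ranking (highest to lowest):

Grace > Carol > Jack > Kate > Mia > Bob


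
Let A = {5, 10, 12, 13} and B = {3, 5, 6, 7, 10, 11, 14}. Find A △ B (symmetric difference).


A = {5, 10, 12, 13}
B = {3, 5, 6, 7, 10, 11, 14}
Operation: symmetric difference
In A only: [12, 13], in B only: [3, 6, 7, 11, 14]

{3, 6, 7, 11, 12, 13, 14}


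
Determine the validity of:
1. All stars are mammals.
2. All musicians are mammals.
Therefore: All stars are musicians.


Premise 1: All stars are mammals.
Premise 2: All musicians are mammals.
Conclusion: All stars are musicians.
Fallacy: undistributed middle. mammals is predicate in both.
Counterexample: stars and musicians could be disjoint subsets of mammals.

Invalid


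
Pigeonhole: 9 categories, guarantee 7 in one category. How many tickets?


Pigeonhole: to guarantee k in one of n categories, need (k-1)×n + 1.
k = 7, n = 9
Minimum = (7-1) × 9 + 1 = 6 × 9 + 1

55


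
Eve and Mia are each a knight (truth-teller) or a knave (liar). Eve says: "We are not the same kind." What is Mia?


Eve says: "We are not the same kind."
Case 1: Eve is a Knight (truth-teller)
  Statement is true → they ARE different → Mia is a Knave
Case 2: Eve is a Knave (liar)
  Statement is false → they are NOT different → Mia is a Knave
In both cases, Mia is a Knave.

Knave


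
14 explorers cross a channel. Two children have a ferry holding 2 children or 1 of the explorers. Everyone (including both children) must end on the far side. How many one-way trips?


Per crossing of one of the explorers: children→, one←, one of the explorers→, one← = 4 trips
14 × 4 = 56, + 1 final children→ = 57
Minimum trips = 57

57


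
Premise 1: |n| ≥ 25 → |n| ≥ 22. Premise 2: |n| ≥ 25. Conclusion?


Modus ponens: P → Q, P ⊢ Q
P: |n| ≥ 25
Q: |n| ≥ 22
We have P → Q and P is true.
By modus ponens, Q must be true.

|n| ≥ 22


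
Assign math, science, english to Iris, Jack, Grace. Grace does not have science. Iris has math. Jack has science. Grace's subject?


From clues:
  Jack → science
  Iris → math
By elimination, Grace gets the remaining.

english


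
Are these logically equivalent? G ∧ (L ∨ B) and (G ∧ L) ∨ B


Expression 1: G ∧ (L ∨ B)
Expression 2: (G ∧ L) ∨ B
Truth table (G L B | Expr1 Expr2):
  T T T |   T     T
  T T F |   T     T
  T F T |   T     T
  T F F |   F     F
  F T T |   F     T   ← differ
  F T F |   F     F
  F F T |   F     T   ← differ
  F F F |   F     F
Counterexample: G=F, L=T, B=T gives Expr1 = F but Expr2 = T, so the expressions are NOT logically equivalent.

No


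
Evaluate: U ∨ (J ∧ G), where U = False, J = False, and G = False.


U = False, J = False, G = False
Step 1: J ∧ G = False AND False = False
Step 2: U ∨ False = False OR False = False
AND evaluated first (higher precedence); then OR applied.

False


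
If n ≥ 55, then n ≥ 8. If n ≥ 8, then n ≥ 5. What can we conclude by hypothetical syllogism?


Hypothetical syllogism: P → Q, Q → R ⊢ P → R
Premise 1: n ≥ 55 → n ≥ 8
Premise 2: n ≥ 8 → n ≥ 5
Chain the implications: the middle term (n ≥ 8) links the two.
Conclusion: If n ≥ 55, then n ≥ 5.

If n ≥ 55, then n ≥ 5.


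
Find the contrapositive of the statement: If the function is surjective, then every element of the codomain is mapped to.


Original: If the function is surjective, then every element of the codomain is mapped to
Contrapositive: If ¬Q, then ¬P
Negate Q: not (every element of the codomain is mapped to)
Negate P: not (the function is surjective)

If not (every element of the codomain is mapped to), then not (the function is surjective).


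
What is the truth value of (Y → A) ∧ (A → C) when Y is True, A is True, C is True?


Y = True, A = True, C = True
Step 1: Y → A is false only when Y=True and A=False. Result: True
Step 2: A → C is false only when A=True and C=False. Result: True
Step 3: True ∧ True = True

True


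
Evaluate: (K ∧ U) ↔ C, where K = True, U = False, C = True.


K = True, U = False, C = True
Step 1: K ∧ U = True AND False = False
Step 2: (False) ↔ C: true when both sides have same truth value.
Result: False ↔ True = False

False


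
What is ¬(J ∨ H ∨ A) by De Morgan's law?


De Morgan's law: ¬(P ∨ Q ∨ R) ≡ ¬P ∧ ¬Q ∧ ¬R
¬(J ∨ H ∨ A) = ¬J ∧ ¬H ∧ ¬A

¬J ∧ ¬H ∧ ¬A


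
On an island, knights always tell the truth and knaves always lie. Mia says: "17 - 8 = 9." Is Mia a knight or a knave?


Statement: "17 - 8 = 9."
Actual: 17 - 8 = 9
Claimed: 9
Statement is TRUE → Mia tells the truth → Knight

Knight


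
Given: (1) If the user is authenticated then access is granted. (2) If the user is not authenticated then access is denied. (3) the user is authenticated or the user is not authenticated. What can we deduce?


Constructive dilemma: (P → Q) ∧ (R → S), P ∨ R ⊢ Q ∨ S
Premise 1: the user is authenticated → access is granted
Premise 2: the user is not authenticated → access is denied
Premise 3: the user is authenticated ∨ the user is not authenticated
Case 1: Assuming the user is authenticated, then by Premise 1, access is granted.
Case 2: Assuming the user is not authenticated, then by Premise 2, access is denied.
Since one of the user is authenticated or the user is not authenticated must hold, we get access is granted or access is denied.

Access is granted or access is denied.


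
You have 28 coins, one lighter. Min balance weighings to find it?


Each weighing has 3 outcomes (left heavy / balance / right heavy), so k weighings distinguish at most 3^k cases; splitting into three near-equal groups achieves this.
Need 3^k ≥ 28: 3^3 = 27 < 28 ≤ 3^4 = 81
k = ⌈log₃(28)⌉ = 4

4


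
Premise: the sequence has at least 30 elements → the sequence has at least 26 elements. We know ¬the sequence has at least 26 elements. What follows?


Modus tollens: P → Q, ¬Q ⊢ ¬P
P: the sequence has at least 30 elements
Q: the sequence has at least 26 elements
We have P → Q and Q is false.
By modus tollens, P must be false.

It is not the case that the sequence has at least 30 elements


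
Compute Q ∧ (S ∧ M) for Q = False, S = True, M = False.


Q = False, S = True, M = False
Step 1: S ∧ M = True AND False = False
Step 2: Q ∧ False = False AND False = False
AND is true only when ALL operands are true.

False


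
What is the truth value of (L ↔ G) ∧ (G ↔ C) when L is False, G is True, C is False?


L = False, G = True, C = False
Step 1: L ↔ G is true when L and G have the same value. Result: False
Step 2: G ↔ C is true when G and C have the same value. Result: False
Step 3: False ∧ False = False

False


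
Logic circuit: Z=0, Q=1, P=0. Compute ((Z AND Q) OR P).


Z AND Q = 0&1 = 0
0 OR 0 = 0

0


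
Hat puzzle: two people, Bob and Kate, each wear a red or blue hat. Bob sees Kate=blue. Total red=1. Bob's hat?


Total red = 1, Kate = blue
Red accounted for: 0
Remaining for Bob: 1
Bob's hat is red.

red


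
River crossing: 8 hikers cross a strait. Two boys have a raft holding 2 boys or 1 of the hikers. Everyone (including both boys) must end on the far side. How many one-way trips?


Per crossing of one of the hikers: boys→, one←, one of the hikers→, one← = 4 trips
8 × 4 = 32, + 1 final boys→ = 33
Minimum trips = 33

33


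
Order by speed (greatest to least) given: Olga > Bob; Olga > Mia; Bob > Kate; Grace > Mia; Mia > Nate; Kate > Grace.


Constraints: Olga > Bob; Olga > Mia; Bob > Kate; Grace > Mia; Mia > Nate; Kate > Grace
Method: at each step, the next-highest is the one remaining person who never appears on the smaller side of a constraint between remaining people.
  Step 1: remaining {Mia, Nate, Bob, Grace, Kate, Olga}; on the smaller side: {Mia, Nate, Bob, Grace, Kate} → Olga is next (Olga > Bob; Olga > Mia).
  Step 2: remaining {Mia, Nate, Bob, Grace, Kate}; on the smaller side: {Mia, Nate, Grace, Kate} → Bob is next (Bob > Kate).
  Step 3: remaining {Mia, Nate, Grace, Kate}; on the smaller side: {Mia, Nate, Grace} → Kate is next (Kate > Grace).
  Step 4: remaining {Mia, Nate, Grace}; on the smaller side: {Mia, Nate} → Grace is next (Grace > Mia).
  Step 5: remaining {Mia, Nate}; on the smaller side: {Nate} → Mia is next (Mia > Nate).
  Step 6: only Nate remains → lowest.
Final ranking (highest to lowest):

Olga > Bob > Kate > Grace > Mia > Nate


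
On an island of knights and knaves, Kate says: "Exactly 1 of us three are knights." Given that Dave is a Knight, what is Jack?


Kate claims exactly 1 knights among Kate, Dave, Jack.
Given: Dave is a Knight.

Case 1: Kate is a Knight (tells truth)
  Then exactly 1 of the three are knights.
  Counting Kate, Dave: 2 knight(s) so far. Need -1 more → impossible.
Case 2: Kate is a Knave (lies)
  Then the count is NOT 1.
  If Jack = Knave, count = 1 = 1 → claim would be true, contradicts lie.
  If Jack = Knight, count = 2 ≠ 1 → lie confirmed ✓

Jack is a Knight.

Knight


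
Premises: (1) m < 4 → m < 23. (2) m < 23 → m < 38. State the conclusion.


Hypothetical syllogism: P → Q, Q → R ⊢ P → R
Premise 1: m < 4 → m < 23
Premise 2: m < 23 → m < 38
Chain the implications: the middle term (m < 23) links the two.
Conclusion: If m < 4, then m < 38.

If m < 4, then m < 38.


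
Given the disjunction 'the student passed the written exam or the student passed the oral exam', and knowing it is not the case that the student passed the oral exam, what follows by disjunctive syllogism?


Disjunctive syllogism: P ∨ Q, ¬P ⊢ Q
Disjunction: the student passed the written exam ∨ the student passed the oral exam
We know it is not the case that the student passed the oral exam.
By disjunctive syllogism, the other disjunct must be true.

The student passed the written exam


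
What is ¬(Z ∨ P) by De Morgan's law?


De Morgan's law: ¬(P ∨ Q) ≡ ¬P ∧ ¬Q
¬(Z ∨ P) = ¬Z ∧ ¬P

¬Z ∧ ¬P


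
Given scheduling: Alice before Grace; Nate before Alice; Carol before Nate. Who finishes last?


Constraints: Alice before Grace; Nate before Alice; Carol before Nate
The last task can have nothing scheduled after it, so it must never appear on the left of a 'before'.
Tasks appearing before some other task: Alice, Nate, Carol.
The only task not in that list is Grace → it is last.

Grace


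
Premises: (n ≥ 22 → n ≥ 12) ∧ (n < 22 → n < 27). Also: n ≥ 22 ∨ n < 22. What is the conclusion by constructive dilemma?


Constructive dilemma: (P → Q) ∧ (R → S), P ∨ R ⊢ Q ∨ S
Premise 1: n ≥ 22 → n ≥ 12
Premise 2: n < 22 → n < 27
Premise 3: n ≥ 22 ∨ n < 22
Case 1: Assuming n ≥ 22, then by Premise 1, n ≥ 12.
Case 2: Assuming n < 22, then by Premise 2, n < 27.
Since one of n ≥ 22 or n < 22 must hold, we get n ≥ 12 or n < 27.

n ≥ 12 or n < 27.


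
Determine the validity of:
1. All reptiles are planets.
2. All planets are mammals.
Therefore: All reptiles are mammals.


Premise 1: All reptiles are planets.
Premise 2: All planets are mammals.
Conclusion: All reptiles are mammals.
Barbara syllogism (AAA-1): All A are B, All B are C → All A are C.
Middle term (planets) distributed in premise 2.

Valid


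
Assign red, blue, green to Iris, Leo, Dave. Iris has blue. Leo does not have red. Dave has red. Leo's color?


From clues:
  Dave → red
  Iris → blue
By elimination, Leo gets the remaining.

green


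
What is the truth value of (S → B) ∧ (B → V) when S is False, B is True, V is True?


S = False, B = True, V = True
Step 1: S → B is false only when S=True and B=False. Result: True
Step 2: B → V is false only when B=True and V=False. Result: True
Step 3: True ∧ True = True

True


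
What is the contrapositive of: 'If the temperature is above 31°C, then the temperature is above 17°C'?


Original: If the temperature is above 31°C, then the temperature is above 17°C
Contrapositive: If ¬Q, then ¬P
Negate Q: not (the temperature is above 17°C)
Negate P: not (the temperature is above 31°C)

If not (the temperature is above 17°C), then not (the temperature is above 31°C).


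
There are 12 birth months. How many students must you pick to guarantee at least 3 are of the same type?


Pigeonhole: to guarantee k in one of n categories, need (k-1)×n + 1.
k = 3, n = 12
Minimum = (3-1) × 12 + 1 = 2 × 12 + 1

25


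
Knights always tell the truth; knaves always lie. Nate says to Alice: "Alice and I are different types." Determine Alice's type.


Nate says: "Alice and I are different types."
Case 1: Nate is a Knight (truth-teller)
  Statement is true → they ARE different → Alice is a Knave
Case 2: Nate is a Knave (liar)
  Statement is false → they are NOT different → Alice is a Knave
In both cases, Alice is a Knave.

Knave


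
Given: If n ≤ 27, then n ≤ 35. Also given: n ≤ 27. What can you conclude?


Modus ponens: P → Q, P ⊢ Q
P: n ≤ 27
Q: n ≤ 35
We have P → Q and P is true.
By modus ponens, Q must be true.

n ≤ 35


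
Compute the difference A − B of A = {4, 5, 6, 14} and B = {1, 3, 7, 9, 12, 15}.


A = {4, 5, 6, 14}
B = {1, 3, 7, 9, 12, 15}
Operation: difference A − B
In A but not B: 4, 5, 6, 14

{4, 5, 6, 14}


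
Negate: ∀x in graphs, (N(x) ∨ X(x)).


Original: ∀x (N(x) ∨ X(x))
Rule: ¬∀→∃, ¬∃→∀, negate predicate.
Negation: ∃x (¬N(x) ∧ ¬X(x))

∃x (¬N(x) ∧ ¬X(x))


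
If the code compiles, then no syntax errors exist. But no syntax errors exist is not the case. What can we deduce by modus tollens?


Modus tollens: P → Q, ¬Q ⊢ ¬P
P: the code compiles
Q: no syntax errors exist
We have P → Q and Q is false.
By modus tollens, P must be false.

It is not the case that the code compiles


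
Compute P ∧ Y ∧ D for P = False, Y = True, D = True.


P = False, Y = True, D = True
Step 1: P ∧ Y = False AND True = False
Step 2: (False) ∧ D = (False) AND True = False
AND is true only when ALL operands are true.

False


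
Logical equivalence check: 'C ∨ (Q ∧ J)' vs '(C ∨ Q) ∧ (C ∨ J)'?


Expression 1: C ∨ (Q ∧ J)
Expression 2: (C ∨ Q) ∧ (C ∨ J)
Truth table (C Q J | Expr1 Expr2):
  T T T |   T     T
  T T F |   T     T
  T F T |   T     T
  T F F |   T     T
  F T T |   T     T
  F T F |   F     F
  F F T |   F     F
  F F F |   F     F
All 8 rows agree, so the expressions are logically equivalent.

Yes


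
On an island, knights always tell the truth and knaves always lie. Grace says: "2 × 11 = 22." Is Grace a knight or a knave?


Statement: "2 × 11 = 22."
Actual: 2 × 11 = 22
Claimed: 22
Statement is TRUE → Grace tells the truth → Knight

Knight


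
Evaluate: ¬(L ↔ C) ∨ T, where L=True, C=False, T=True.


L = True, C = False, T = True
Expression: ¬(L ↔ C) ∨ T
Step 1: L ↔ C = (True iff False) = False
Step 2: ¬(L ↔ C) = NOT False = True
Step 3: (True) ∨ T = True OR True = True

True


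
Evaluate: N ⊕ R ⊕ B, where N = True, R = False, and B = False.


N = True, R = False, B = False
Step 1: N ⊕ R = True XOR False = True
Step 2: True ⊕ B = True XOR False = True
XOR is true when an odd number of operands are true.

True


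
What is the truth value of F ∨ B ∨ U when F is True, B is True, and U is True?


F = True, B = True, U = True
Step 1: F ∨ B = True OR True = True
Step 2: True ∨ U = True OR True = True
OR is true when at least one operand is true.

True


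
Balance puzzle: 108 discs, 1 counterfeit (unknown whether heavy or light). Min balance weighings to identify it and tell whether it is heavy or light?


Let n = 108. 216 possibilities (n discs × lighter/heavier); each weighing has 3 outcomes.
Bound for k weighings: say the first weighing puts j discs on each pan. If it tips, the 2j weighed discs remain suspects (each with a known direction) and k-1 weighings give 3^(k-1) outcomes; 3^(k-1) is odd, so 2j ≤ 3^(k-1) - 1. If it balances, the n - 2j unweighed discs remain with direction unknown: 2(n - 2j) ≤ 3^(k-1) - 1 by the same parity argument. Adding, n ≤ (3^(k-1) - 1) + (3^(k-1) - 1)/2 = (3^k - 3)/2, and the classical three-group strategy achieves this (3 discs in 2 weighings, 12 in 3, 39 in 4, 120 in 5).
So we need the smallest k with (3^k - 3)/2 ≥ 108.
k = 4: (3^4 - 3)/2 = 39 < 108 ✗
k = 5: (3^5 - 3)/2 = 120 ≥ 108 ✓

5


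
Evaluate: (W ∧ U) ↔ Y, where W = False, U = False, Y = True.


W = False, U = False, Y = True
Step 1: W ∧ U = False AND False = False
Step 2: (False) ↔ Y: true when both sides have same truth value.
Result: False ↔ True = False

False


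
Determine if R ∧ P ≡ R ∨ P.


Expression 1: R ∧ P
Expression 2: R ∨ P
Truth table (R P | Expr1 Expr2):
  T T |   T     T
  T F |   F     T   ← differ
  F T |   F     T   ← differ
  F F |   F     F
Counterexample: R=T, P=F gives Expr1 = F but Expr2 = T, so the expressions are NOT logically equivalent.

No


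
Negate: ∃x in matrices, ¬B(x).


Original: ∃x ¬B(x)
Rule: ¬∀→∃, ¬∃→∀, negate predicate.
Negation: ∀x B(x)

∀x B(x)


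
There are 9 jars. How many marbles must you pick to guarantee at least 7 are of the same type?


Pigeonhole: to guarantee k in one of n categories, need (k-1)×n + 1.
k = 7, n = 9
Minimum = (7-1) × 9 + 1 = 6 × 9 + 1

55


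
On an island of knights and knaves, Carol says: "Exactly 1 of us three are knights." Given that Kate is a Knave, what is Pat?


Carol claims exactly 1 knights among Carol, Kate, Pat.
Given: Kate is a Knave.

Case 1: Carol is a Knight (tells truth)
  Then exactly 1 of the three are knights.
  Counting Carol, Kate: 1 knight(s) so far. Need 0 more → Pat = Knave.
Case 2: Carol is a Knave (lies)
  Then the count is NOT 1.
  If Pat = Knight, count = 1 = 1 → claim would be true, contradicts lie.
  If Pat = Knave, count = 0 ≠ 1 → lie confirmed ✓

Pat is a Knave.

Knave


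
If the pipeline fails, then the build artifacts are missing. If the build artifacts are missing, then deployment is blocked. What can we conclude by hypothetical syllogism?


Hypothetical syllogism: P → Q, Q → R ⊢ P → R
Premise 1: the pipeline fails → the build artifacts are missing
Premise 2: the build artifacts are missing → deployment is blocked
Chain the implications: the middle term (the build artifacts are missing) links the two.
Conclusion: If the pipeline fails, then deployment is blocked.

If the pipeline fails, then deployment is blocked.


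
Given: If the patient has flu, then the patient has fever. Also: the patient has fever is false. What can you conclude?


Modus tollens: P → Q, ¬Q ⊢ ¬P
P: the patient has flu
Q: the patient has fever
We have P → Q and Q is false.
By modus tollens, P must be false.

It is not the case that the patient has flu


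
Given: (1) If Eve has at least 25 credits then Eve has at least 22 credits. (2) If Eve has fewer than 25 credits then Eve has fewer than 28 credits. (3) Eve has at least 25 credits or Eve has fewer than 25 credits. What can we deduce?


Constructive dilemma: (P → Q) ∧ (R → S), P ∨ R ⊢ Q ∨ S
Premise 1: Eve has at least 25 credits → Eve has at least 22 credits
Premise 2: Eve has fewer than 25 credits → Eve has fewer than 28 credits
Premise 3: Eve has at least 25 credits ∨ Eve has fewer than 25 credits
Case 1: Assuming Eve has at least 25 credits, then by Premise 1, Eve has at least 22 credits.
Case 2: Assuming Eve has fewer than 25 credits, then by Premise 2, Eve has fewer than 28 credits.
Since one of Eve has at least 25 credits or Eve has fewer than 25 credits must hold, we get Eve has at least 22 credits or Eve has fewer than 28 credits.

Eve has at least 22 credits or Eve has fewer than 28 credits.


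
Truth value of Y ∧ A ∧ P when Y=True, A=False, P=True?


Y = True, A = False, P = True
Expression: Y ∧ A ∧ P
Step 1: Y ∧ A = True AND False = False
Step 2: (False) ∧ P = False AND True = False

False


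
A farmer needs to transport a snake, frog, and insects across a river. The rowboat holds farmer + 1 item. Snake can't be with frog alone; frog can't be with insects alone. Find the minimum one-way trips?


1. farmer+frog → 2. farmer ← 3. farmer+snake → 4. farmer+frog ← 5. farmer+insects → 6. farmer ← 7. farmer+frog →
Minimum trips = 7

7


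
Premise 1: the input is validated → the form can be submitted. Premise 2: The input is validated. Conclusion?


Modus ponens: P → Q, P ⊢ Q
P: the input is validated
Q: the form can be submitted
We have P → Q and P is true.
By modus ponens, Q must be true.

The form can be submitted


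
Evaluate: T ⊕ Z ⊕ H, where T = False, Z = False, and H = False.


T = False, Z = False, H = False
Step 1: T ⊕ Z = False XOR False = False
Step 2: False ⊕ H = False XOR False = False
XOR is true when an odd number of operands are true.

False


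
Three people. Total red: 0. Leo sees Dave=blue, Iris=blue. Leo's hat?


Total red = 0, seen red = 0
Own red = 0 - 0 = 0
Leo's hat is blue.

blue


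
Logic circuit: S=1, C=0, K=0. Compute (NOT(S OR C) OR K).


S OR C = 1
NOT(1) = 0
0 OR 0 = 0

0


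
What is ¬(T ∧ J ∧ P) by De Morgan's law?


De Morgan's law: ¬(P ∧ Q ∧ R) ≡ ¬P ∨ ¬Q ∨ ¬R
¬(T ∧ J ∧ P) = ¬T ∨ ¬J ∨ ¬P

¬T ∨ ¬J ∨ ¬P


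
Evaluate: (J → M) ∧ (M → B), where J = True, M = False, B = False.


J = True, M = False, B = False
Step 1: J → M is false only when J=True and M=False. Result: False
Step 2: M → B is false only when M=True and B=False. Result: True
Step 3: False ∧ True = False

False


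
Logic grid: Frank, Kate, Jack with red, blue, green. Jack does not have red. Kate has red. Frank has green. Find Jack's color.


From clues:
  Kate → red
  Frank → green
By elimination, Jack gets the remaining.

blue


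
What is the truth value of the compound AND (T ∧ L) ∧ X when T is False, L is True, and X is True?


T = False, L = True, X = True
Step 1: T ∧ L = False AND True = False
Step 2: False ∧ X = False AND True = False
AND is true only when ALL operands are true.

False


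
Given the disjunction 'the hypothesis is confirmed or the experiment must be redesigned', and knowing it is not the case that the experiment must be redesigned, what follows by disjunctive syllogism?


Disjunctive syllogism: P ∨ Q, ¬P ⊢ Q
Disjunction: the hypothesis is confirmed ∨ the experiment must be redesigned
We know it is not the case that the experiment must be redesigned.
By disjunctive syllogism, the other disjunct must be true.

The hypothesis is confirmed


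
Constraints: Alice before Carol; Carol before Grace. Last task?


Constraints: Alice before Carol; Carol before Grace
The last task can have nothing scheduled after it, so it must never appear on the left of a 'before'.
Tasks appearing before some other task: Alice, Carol.
The only task not in that list is Grace → it is last.

Grace


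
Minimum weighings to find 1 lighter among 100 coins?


Each weighing has 3 outcomes (left heavy / balance / right heavy), so k weighings distinguish at most 3^k cases; splitting into three near-equal groups achieves this.
Need 3^k ≥ 100: 3^4 = 81 < 100 ≤ 3^5 = 243
k = ⌈log₃(100)⌉ = 5

5


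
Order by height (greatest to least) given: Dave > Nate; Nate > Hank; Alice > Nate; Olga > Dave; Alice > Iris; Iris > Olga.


Constraints: Dave > Nate; Nate > Hank; Alice > Nate; Olga > Dave; Alice > Iris; Iris > Olga
Method: at each step, the next-highest is the one remaining person who never appears on the smaller side of a constraint between remaining people.
  Step 1: remaining {Nate, Iris, Olga, Alice, Dave, Hank}; on the smaller side: {Nate, Iris, Olga, Dave, Hank} → Alice is next (Alice > Nate; Alice > Iris).
  Step 2: remaining {Nate, Iris, Olga, Dave, Hank}; on the smaller side: {Nate, Olga, Dave, Hank} → Iris is next (Iris > Olga).
  Step 3: remaining {Nate, Olga, Dave, Hank}; on the smaller side: {Nate, Dave, Hank} → Olga is next (Olga > Dave).
  Step 4: remaining {Nate, Dave, Hank}; on the smaller side: {Nate, Hank} → Dave is next (Dave > Nate).
  Step 5: remaining {Nate, Hank}; on the smaller side: {Hank} → Nate is next (Nate > Hank).
  Step 6: only Hank remains → lowest.
Final ranking (highest to lowest):

Alice > Iris > Olga > Dave > Nate > Hank


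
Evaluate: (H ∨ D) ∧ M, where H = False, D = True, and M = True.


H = False, D = True, M = True
Step 1: H ∨ D = False OR True = True
Step 2: True ∧ M = True AND True = True
OR is true when at least one operand is true; AND requires both.

True


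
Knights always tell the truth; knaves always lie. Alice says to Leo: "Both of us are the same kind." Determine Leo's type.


Alice says: "Both of us are the same kind."
Case 1: Alice is a Knight (truth-teller)
  Statement is true → they ARE the same → Leo is also a Knight
Case 2: Alice is a Knave (liar)
  Statement is false → they are NOT the same → Leo is a Knight
In both cases, Leo is a Knight.

Knight


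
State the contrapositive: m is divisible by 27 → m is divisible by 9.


Original: If m is divisible by 27, then m is divisible by 9
Contrapositive: If ¬Q, then ¬P
Negate Q: not (m is divisible by 9)
Negate P: not (m is divisible by 27)

If not (m is divisible by 9), then not (m is divisible by 27).


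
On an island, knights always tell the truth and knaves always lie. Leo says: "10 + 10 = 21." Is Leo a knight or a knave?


Statement: "10 + 10 = 21."
Actual: 10 + 10 = 20
Claimed: 21
Statement is FALSE → Leo lies → Knave

Knave


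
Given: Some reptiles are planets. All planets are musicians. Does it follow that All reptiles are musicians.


Premise 1: Some reptiles are planets.
Premise 2: All planets are musicians.
Conclusion: All reptiles are musicians.
Fallacy: illicit minor. The minor term (reptiles) is distributed in the conclusion ('All reptiles ...') but undistributed in its premise ('Some reptiles are planets' doesn't cover all reptiles).
Only 'Some reptiles are musicians' follows, not 'All'.

Invalid


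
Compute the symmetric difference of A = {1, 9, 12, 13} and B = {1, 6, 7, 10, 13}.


A = {1, 9, 12, 13}
B = {1, 6, 7, 10, 13}
Operation: symmetric difference
In A only: [9, 12], in B only: [6, 7, 10]

{6, 7, 9, 10, 12}


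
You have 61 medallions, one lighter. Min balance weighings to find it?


Each weighing has 3 outcomes (left heavy / balance / right heavy), so k weighings distinguish at most 3^k cases; splitting into three near-equal groups achieves this.
Need 3^k ≥ 61: 3^3 = 27 < 61 ≤ 3^4 = 81
k = ⌈log₃(61)⌉ = 4

4


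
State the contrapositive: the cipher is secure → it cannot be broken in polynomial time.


Original: If the cipher is secure, then it cannot be broken in polynomial time
Contrapositive: If ¬Q, then ¬P
Negate Q: not (it cannot be broken in polynomial time)
Negate P: not (the cipher is secure)

If not (it cannot be broken in polynomial time), then not (the cipher is secure).


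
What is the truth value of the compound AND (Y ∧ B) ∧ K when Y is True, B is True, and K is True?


Y = True, B = True, K = True
Step 1: Y ∧ B = True AND True = True
Step 2: True ∧ K = True AND True = True
AND is true only when ALL operands are true.

True


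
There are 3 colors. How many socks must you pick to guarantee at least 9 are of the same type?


Pigeonhole: to guarantee k in one of n categories, need (k-1)×n + 1.
k = 9, n = 3
Minimum = (9-1) × 3 + 1 = 8 × 3 + 1

25


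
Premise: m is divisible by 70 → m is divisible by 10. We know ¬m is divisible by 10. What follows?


Modus tollens: P → Q, ¬Q ⊢ ¬P
P: m is divisible by 70
Q: m is divisible by 10
We have P → Q and Q is false.
By modus tollens, P must be false.

It is not the case that m is divisible by 70


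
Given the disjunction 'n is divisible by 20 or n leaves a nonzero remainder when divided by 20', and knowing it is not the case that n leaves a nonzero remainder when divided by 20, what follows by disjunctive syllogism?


Disjunctive syllogism: P ∨ Q, ¬P ⊢ Q
Disjunction: n is divisible by 20 ∨ n leaves a nonzero remainder when divided by 20
We know it is not the case that n leaves a nonzero remainder when divided by 20.
By disjunctive syllogism, the other disjunct must be true.

n is divisible by 20


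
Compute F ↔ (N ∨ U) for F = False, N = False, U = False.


F = False, N = False, U = False
Step 1: N ∨ U = False OR False = False
Step 2: F ↔ (False): true when both sides have same truth value.
Result: False ↔ False = True

True


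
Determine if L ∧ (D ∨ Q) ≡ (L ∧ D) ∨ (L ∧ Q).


Expression 1: L ∧ (D ∨ Q)
Expression 2: (L ∧ D) ∨ (L ∧ Q)
Truth table (L D Q | Expr1 Expr2):
  T T T |   T     T
  T T F |   T     T
  T F T |   T     T
  T F F |   F     F
  F T T |   F     F
  F T F |   F     F
  F F T |   F     F
  F F F |   F     F
All 8 rows agree, so the expressions are logically equivalent.

Yes


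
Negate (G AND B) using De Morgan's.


De Morgan's law: ¬(P ∧ Q) ≡ ¬P ∨ ¬Q
¬(G ∧ B) = ¬G ∨ ¬B

¬G ∨ ¬B


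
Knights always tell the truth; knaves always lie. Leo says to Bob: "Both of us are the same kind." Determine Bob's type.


Leo says: "Both of us are the same kind."
Case 1: Leo is a Knight (truth-teller)
  Statement is true → they ARE the same → Bob is also a Knight
Case 2: Leo is a Knave (liar)
  Statement is false → they are NOT the same → Bob is a Knight
In both cases, Bob is a Knight.

Knight


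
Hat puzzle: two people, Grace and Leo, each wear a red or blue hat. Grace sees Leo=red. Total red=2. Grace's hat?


Total red = 2, Leo = red
Red accounted for: 1
Remaining for Grace: 1
Grace's hat is red.

red


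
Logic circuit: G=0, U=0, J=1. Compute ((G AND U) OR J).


G AND U = 0&0 = 0
0 OR 1 = 1

1


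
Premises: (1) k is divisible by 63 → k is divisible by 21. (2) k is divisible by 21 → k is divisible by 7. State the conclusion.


Hypothetical syllogism: P → Q, Q → R ⊢ P → R
Premise 1: k is divisible by 63 → k is divisible by 21
Premise 2: k is divisible by 21 → k is divisible by 7
Chain the implications: the middle term (k is divisible by 21) links the two.
Conclusion: If k is divisible by 63, then k is divisible by 7.

If k is divisible by 63, then k is divisible by 7.


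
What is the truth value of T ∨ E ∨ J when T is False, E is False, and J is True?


T = False, E = False, J = True
Step 1: T ∨ E = False OR False = False
Step 2: False ∨ J = False OR True = True
OR is true when at least one operand is true.

True
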